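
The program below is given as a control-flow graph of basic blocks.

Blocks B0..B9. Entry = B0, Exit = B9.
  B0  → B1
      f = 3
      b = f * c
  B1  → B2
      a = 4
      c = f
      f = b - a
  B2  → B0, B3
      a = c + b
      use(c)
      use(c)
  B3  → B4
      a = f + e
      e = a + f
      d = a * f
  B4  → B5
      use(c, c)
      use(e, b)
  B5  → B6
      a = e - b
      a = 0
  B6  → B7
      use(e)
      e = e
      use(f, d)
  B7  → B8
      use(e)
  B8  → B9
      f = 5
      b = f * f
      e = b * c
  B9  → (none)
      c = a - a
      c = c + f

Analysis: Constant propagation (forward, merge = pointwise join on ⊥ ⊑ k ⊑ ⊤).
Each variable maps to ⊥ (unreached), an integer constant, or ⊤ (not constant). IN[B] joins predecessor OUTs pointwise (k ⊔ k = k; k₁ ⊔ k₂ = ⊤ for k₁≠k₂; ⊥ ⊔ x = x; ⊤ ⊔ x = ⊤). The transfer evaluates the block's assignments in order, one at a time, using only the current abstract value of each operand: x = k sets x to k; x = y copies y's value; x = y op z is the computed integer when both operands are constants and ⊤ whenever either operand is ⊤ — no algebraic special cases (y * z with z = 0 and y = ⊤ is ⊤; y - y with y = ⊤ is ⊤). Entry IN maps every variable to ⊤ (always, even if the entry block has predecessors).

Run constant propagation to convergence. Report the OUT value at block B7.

Converged values:
  B0: | IN=(all ⊤) | OUT={f:3; rest ⊤}
  B1: | IN={f:3; rest ⊤} | OUT={a:4, c:3; rest ⊤}
  B2: | IN={a:4, c:3; rest ⊤} | OUT={c:3; rest ⊤}
  B3: | IN={c:3; rest ⊤} | OUT={c:3; rest ⊤}
  B4: | IN={c:3; rest ⊤} | OUT={c:3; rest ⊤}
  B5: | IN={c:3; rest ⊤} | OUT={a:0, c:3; rest ⊤}
  B6: | IN={a:0, c:3; rest ⊤} | OUT={a:0, c:3; rest ⊤}
  B7: | IN={a:0, c:3; rest ⊤} | OUT={a:0, c:3; rest ⊤}
  B8: | IN={a:0, c:3; rest ⊤} | OUT={a:0, b:25, c:3, e:75, f:5; rest ⊤}
  B9: | IN={a:0, b:25, c:3, e:75, f:5; rest ⊤} | OUT={a:0, b:25, c:5, e:75, f:5; rest ⊤}

Merge at B7: IN[B7] = OUT[B6] = {a: 0, b: ⊤, c: 3, d: ⊤, e: ⊤, f: ⊤}
Applying B7's transfer function to that IN value gives OUT[B7] (row B7 above).

Answer: {a: 0, b: ⊤, c: 3, d: ⊤, e: ⊤, f: ⊤}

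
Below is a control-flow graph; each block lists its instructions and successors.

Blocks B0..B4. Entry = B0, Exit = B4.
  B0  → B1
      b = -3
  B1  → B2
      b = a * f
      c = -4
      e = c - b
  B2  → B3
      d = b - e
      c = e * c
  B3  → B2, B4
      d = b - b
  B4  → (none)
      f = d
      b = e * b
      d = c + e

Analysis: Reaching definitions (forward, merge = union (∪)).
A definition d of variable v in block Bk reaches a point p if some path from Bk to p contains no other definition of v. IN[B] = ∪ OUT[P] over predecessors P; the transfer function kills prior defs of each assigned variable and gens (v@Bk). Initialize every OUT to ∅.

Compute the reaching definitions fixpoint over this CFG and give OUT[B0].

Answer: {b@B0}

Derivation:
Fixpoint table:
  B0: | IN={} | OUT={b@B0}
  B1: | IN={b@B0} | OUT={b@B1, c@B1, e@B1}
  B2: | IN={b@B1, c@B1, c@B2, d@B3, e@B1} | OUT={b@B1, c@B2, d@B2, e@B1}
  B3: | IN={b@B1, c@B2, d@B2, e@B1} | OUT={b@B1, c@B2, d@B3, e@B1}
  B4: | IN={b@B1, c@B2, d@B3, e@B1} | OUT={b@B4, c@B2, d@B4, e@B1, f@B4}

B0 is the boundary node: IN[B0] = {}
Applying B0's transfer function to that IN value gives OUT[B0] (row B0 above).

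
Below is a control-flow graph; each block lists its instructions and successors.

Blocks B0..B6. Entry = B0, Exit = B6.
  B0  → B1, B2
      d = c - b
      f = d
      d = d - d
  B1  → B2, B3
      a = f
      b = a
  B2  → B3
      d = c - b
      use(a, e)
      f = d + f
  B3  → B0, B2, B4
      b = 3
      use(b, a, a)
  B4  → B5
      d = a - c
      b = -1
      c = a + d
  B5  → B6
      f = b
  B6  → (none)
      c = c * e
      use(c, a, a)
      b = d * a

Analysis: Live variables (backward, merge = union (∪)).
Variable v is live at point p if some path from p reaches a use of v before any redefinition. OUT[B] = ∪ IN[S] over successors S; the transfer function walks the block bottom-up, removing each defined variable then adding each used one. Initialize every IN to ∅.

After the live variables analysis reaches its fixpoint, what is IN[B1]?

Converged values:
  B0:  IN={a, b, c, e}  OUT={a, b, c, e, f}
  B1:  IN={c, e, f}  OUT={a, b, c, e, f}
  B2:  IN={a, b, c, e, f}  OUT={a, c, e, f}
  B3:  IN={a, c, e, f}  OUT={a, b, c, e, f}
  B4:  IN={a, c, e}  OUT={a, b, c, d, e}
  B5:  IN={a, b, c, d, e}  OUT={a, c, d, e}
  B6:  IN={a, c, d, e}  OUT={}

Merge at B1: OUT[B1] = IN[B2] ⊔ IN[B3] = {a, b, c, e, f}
Applying B1's transfer function to that OUT value gives IN[B1] (row B1 above).

Answer: {c, e, f}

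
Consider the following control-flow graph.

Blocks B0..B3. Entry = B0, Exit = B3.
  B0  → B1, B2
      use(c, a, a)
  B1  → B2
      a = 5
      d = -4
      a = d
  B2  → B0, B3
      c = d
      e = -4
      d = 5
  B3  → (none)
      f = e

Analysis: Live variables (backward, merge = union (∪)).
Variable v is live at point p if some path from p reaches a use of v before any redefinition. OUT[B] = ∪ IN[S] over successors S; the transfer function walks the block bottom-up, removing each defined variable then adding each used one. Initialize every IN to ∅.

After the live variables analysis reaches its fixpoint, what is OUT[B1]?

Converged values:
  B0:  IN={a, c, d}  OUT={a, d}
  B1:  IN={}  OUT={a, d}
  B2:  IN={a, d}  OUT={a, c, d, e}
  B3:  IN={e}  OUT={}

Merge at B1: OUT[B1] = IN[B2] = {a, d}

Answer: {a, d}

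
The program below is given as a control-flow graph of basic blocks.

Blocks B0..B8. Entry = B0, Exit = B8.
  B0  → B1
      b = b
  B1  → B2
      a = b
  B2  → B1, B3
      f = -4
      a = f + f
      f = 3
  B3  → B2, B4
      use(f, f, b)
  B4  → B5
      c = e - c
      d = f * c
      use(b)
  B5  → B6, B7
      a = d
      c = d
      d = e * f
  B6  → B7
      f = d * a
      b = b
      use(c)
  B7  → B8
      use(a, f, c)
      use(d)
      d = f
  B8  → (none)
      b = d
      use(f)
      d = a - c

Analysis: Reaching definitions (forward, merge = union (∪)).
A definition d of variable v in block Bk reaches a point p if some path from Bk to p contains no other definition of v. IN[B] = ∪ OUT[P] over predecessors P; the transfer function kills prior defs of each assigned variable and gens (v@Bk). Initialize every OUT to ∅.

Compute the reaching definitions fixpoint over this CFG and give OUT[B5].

Answer: {a@B5, b@B0, c@B5, d@B5, f@B2}

Trace:
Per-block solution:
  B0:   IN={}   OUT={b@B0}
  B1:   IN={a@B2, b@B0, f@B2}   OUT={a@B1, b@B0, f@B2}
  B2:   IN={a@B1, a@B2, b@B0, f@B2}   OUT={a@B2, b@B0, f@B2}
  B3:   IN={a@B2, b@B0, f@B2}   OUT={a@B2, b@B0, f@B2}
  B4:   IN={a@B2, b@B0, f@B2}   OUT={a@B2, b@B0, c@B4, d@B4, f@B2}
  B5:   IN={a@B2, b@B0, c@B4, d@B4, f@B2}   OUT={a@B5, b@B0, c@B5, d@B5, f@B2}
  B6:   IN={a@B5, b@B0, c@B5, d@B5, f@B2}   OUT={a@B5, b@B6, c@B5, d@B5, f@B6}
  B7:   IN={a@B5, b@B0, b@B6, c@B5, d@B5, f@B2, f@B6}   OUT={a@B5, b@B0, b@B6, c@B5, d@B7, f@B2, f@B6}
  B8:   IN={a@B5, b@B0, b@B6, c@B5, d@B7, f@B2, f@B6}   OUT={a@B5, b@B8, c@B5, d@B8, f@B2, f@B6}

Merge at B5: IN[B5] = OUT[B4] = {a@B2, b@B0, c@B4, d@B4, f@B2}
Applying B5's transfer function to that IN value gives OUT[B5] (row B5 above).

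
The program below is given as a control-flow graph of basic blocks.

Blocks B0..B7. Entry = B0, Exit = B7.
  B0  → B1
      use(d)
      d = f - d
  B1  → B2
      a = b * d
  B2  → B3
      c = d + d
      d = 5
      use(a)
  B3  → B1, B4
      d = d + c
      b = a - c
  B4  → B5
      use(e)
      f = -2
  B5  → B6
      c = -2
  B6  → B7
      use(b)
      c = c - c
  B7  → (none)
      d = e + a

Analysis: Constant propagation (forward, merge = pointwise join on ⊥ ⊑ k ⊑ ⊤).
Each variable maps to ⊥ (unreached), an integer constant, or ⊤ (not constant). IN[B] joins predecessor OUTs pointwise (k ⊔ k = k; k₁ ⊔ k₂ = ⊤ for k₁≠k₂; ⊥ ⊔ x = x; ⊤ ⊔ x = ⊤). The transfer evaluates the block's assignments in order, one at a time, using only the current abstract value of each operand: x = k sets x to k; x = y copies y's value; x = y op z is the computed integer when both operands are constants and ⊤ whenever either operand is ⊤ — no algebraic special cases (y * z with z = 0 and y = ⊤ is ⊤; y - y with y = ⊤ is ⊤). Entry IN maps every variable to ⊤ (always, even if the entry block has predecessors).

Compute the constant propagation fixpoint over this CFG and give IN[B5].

Converged values:
  B0:  IN=(all ⊤)  OUT=(all ⊤)
  B1:  IN=(all ⊤)  OUT=(all ⊤)
  B2:  IN=(all ⊤)  OUT={d:5; rest ⊤}
  B3:  IN={d:5; rest ⊤}  OUT=(all ⊤)
  B4:  IN=(all ⊤)  OUT={f:-2; rest ⊤}
  B5:  IN={f:-2; rest ⊤}  OUT={c:-2, f:-2; rest ⊤}
  B6:  IN={c:-2, f:-2; rest ⊤}  OUT={c:0, f:-2; rest ⊤}
  B7:  IN={c:0, f:-2; rest ⊤}  OUT={c:0, f:-2; rest ⊤}

Merge at B5: IN[B5] = OUT[B4] = {a: ⊤, b: ⊤, c: ⊤, d: ⊤, e: ⊤, f: -2}

Answer: {a: ⊤, b: ⊤, c: ⊤, d: ⊤, e: ⊤, f: -2}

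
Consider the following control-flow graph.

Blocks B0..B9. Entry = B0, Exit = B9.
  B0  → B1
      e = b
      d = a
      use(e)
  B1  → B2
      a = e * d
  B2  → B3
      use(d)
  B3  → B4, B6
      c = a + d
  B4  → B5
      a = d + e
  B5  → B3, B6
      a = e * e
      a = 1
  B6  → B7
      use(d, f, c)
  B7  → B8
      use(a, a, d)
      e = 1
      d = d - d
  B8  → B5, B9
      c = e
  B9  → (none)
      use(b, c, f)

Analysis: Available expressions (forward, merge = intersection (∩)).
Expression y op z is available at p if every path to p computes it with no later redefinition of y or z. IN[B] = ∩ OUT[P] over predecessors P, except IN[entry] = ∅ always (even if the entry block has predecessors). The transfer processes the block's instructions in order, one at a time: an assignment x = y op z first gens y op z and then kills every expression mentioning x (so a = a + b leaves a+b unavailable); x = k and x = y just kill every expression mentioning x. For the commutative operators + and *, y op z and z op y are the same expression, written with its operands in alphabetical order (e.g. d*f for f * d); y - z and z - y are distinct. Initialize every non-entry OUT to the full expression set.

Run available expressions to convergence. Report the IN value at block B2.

Fixpoint table:
  B0: | IN={} | OUT={}
  B1: | IN={} | OUT={d*e}
  B2: | IN={d*e} | OUT={d*e}
  B3: | IN={} | OUT={a+d}
  B4: | IN={a+d} | OUT={d+e}
  B5: | IN={} | OUT={e*e}
  B6: | IN={} | OUT={}
  B7: | IN={} | OUT={}
  B8: | IN={} | OUT={}
  B9: | IN={} | OUT={}

Merge at B2: IN[B2] = OUT[B1] = {d*e}

Answer: {d*e}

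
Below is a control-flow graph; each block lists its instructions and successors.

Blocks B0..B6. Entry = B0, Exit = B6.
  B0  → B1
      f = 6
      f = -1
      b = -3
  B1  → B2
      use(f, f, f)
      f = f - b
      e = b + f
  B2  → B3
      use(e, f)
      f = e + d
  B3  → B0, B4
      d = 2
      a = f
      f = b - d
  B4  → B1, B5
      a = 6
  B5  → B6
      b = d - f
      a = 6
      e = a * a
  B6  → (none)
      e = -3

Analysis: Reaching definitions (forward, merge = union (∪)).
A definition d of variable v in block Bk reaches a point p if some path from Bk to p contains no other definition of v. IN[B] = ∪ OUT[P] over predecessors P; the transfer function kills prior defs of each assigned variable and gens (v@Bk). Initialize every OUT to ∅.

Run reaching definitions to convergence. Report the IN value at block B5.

Converged values:
  B0:  IN={a@B3, b@B0, d@B3, e@B1, f@B3}  OUT={a@B3, b@B0, d@B3, e@B1, f@B0}
  B1:  IN={a@B3, a@B4, b@B0, d@B3, e@B1, f@B0, f@B3}  OUT={a@B3, a@B4, b@B0, d@B3, e@B1, f@B1}
  B2:  IN={a@B3, a@B4, b@B0, d@B3, e@B1, f@B1}  OUT={a@B3, a@B4, b@B0, d@B3, e@B1, f@B2}
  B3:  IN={a@B3, a@B4, b@B0, d@B3, e@B1, f@B2}  OUT={a@B3, b@B0, d@B3, e@B1, f@B3}
  B4:  IN={a@B3, b@B0, d@B3, e@B1, f@B3}  OUT={a@B4, b@B0, d@B3, e@B1, f@B3}
  B5:  IN={a@B4, b@B0, d@B3, e@B1, f@B3}  OUT={a@B5, b@B5, d@B3, e@B5, f@B3}
  B6:  IN={a@B5, b@B5, d@B3, e@B5, f@B3}  OUT={a@B5, b@B5, d@B3, e@B6, f@B3}

Merge at B5: IN[B5] = OUT[B4] = {a@B4, b@B0, d@B3, e@B1, f@B3}

Answer: {a@B4, b@B0, d@B3, e@B1, f@B3}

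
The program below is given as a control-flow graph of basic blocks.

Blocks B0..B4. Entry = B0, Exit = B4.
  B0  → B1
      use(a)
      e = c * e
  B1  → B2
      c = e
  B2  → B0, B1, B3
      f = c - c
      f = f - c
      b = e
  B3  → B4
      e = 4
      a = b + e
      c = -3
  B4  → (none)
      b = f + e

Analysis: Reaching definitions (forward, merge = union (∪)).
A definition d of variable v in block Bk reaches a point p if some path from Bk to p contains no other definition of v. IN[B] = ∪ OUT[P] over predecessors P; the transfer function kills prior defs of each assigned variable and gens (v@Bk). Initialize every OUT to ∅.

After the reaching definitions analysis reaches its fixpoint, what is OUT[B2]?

Answer: {b@B2, c@B1, e@B0, f@B2}

Working:
Fixpoint table:
  B0:   IN={b@B2, c@B1, e@B0, f@B2}   OUT={b@B2, c@B1, e@B0, f@B2}
  B1:   IN={b@B2, c@B1, e@B0, f@B2}   OUT={b@B2, c@B1, e@B0, f@B2}
  B2:   IN={b@B2, c@B1, e@B0, f@B2}   OUT={b@B2, c@B1, e@B0, f@B2}
  B3:   IN={b@B2, c@B1, e@B0, f@B2}   OUT={a@B3, b@B2, c@B3, e@B3, f@B2}
  B4:   IN={a@B3, b@B2, c@B3, e@B3, f@B2}   OUT={a@B3, b@B4, c@B3, e@B3, f@B2}

Merge at B2: IN[B2] = OUT[B1] = {b@B2, c@B1, e@B0, f@B2}
Applying B2's transfer function to that IN value gives OUT[B2] (row B2 above).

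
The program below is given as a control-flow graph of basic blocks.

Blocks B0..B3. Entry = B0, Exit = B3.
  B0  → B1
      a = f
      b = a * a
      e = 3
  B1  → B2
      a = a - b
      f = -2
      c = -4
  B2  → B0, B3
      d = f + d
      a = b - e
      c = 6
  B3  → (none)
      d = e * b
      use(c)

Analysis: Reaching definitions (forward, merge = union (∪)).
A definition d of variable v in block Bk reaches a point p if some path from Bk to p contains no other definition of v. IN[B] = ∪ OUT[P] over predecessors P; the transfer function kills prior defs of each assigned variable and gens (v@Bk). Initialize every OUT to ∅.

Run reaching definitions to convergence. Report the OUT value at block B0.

Answer: {a@B0, b@B0, c@B2, d@B2, e@B0, f@B1}

Working:
Fixpoint table:
  B0:  IN={a@B2, b@B0, c@B2, d@B2, e@B0, f@B1}  OUT={a@B0, b@B0, c@B2, d@B2, e@B0, f@B1}
  B1:  IN={a@B0, b@B0, c@B2, d@B2, e@B0, f@B1}  OUT={a@B1, b@B0, c@B1, d@B2, e@B0, f@B1}
  B2:  IN={a@B1, b@B0, c@B1, d@B2, e@B0, f@B1}  OUT={a@B2, b@B0, c@B2, d@B2, e@B0, f@B1}
  B3:  IN={a@B2, b@B0, c@B2, d@B2, e@B0, f@B1}  OUT={a@B2, b@B0, c@B2, d@B3, e@B0, f@B1}

Merge at B0 (entry node, so the boundary value {} is joined with the incoming edge(s)): IN[B0] = {} ⊔ OUT[B2] = {a@B2, b@B0, c@B2, d@B2, e@B0, f@B1}
Applying B0's transfer function to that IN value gives OUT[B0] (row B0 above).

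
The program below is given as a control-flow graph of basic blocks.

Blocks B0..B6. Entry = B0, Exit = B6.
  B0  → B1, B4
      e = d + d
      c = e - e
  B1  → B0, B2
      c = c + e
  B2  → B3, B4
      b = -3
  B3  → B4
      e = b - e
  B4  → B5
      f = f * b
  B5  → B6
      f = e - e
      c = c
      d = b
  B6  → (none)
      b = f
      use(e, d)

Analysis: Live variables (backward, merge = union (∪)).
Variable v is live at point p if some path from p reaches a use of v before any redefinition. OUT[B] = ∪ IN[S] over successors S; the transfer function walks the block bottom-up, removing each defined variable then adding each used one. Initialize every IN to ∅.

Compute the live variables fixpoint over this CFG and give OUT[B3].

Answer: {b, c, e, f}

Derivation:
Per-block solution:
  B0:   IN={b, d, f}   OUT={b, c, d, e, f}
  B1:   IN={b, c, d, e, f}   OUT={b, c, d, e, f}
  B2:   IN={c, e, f}   OUT={b, c, e, f}
  B3:   IN={b, c, e, f}   OUT={b, c, e, f}
  B4:   IN={b, c, e, f}   OUT={b, c, e}
  B5:   IN={b, c, e}   OUT={d, e, f}
  B6:   IN={d, e, f}   OUT={}

Merge at B3: OUT[B3] = IN[B4] = {b, c, e, f}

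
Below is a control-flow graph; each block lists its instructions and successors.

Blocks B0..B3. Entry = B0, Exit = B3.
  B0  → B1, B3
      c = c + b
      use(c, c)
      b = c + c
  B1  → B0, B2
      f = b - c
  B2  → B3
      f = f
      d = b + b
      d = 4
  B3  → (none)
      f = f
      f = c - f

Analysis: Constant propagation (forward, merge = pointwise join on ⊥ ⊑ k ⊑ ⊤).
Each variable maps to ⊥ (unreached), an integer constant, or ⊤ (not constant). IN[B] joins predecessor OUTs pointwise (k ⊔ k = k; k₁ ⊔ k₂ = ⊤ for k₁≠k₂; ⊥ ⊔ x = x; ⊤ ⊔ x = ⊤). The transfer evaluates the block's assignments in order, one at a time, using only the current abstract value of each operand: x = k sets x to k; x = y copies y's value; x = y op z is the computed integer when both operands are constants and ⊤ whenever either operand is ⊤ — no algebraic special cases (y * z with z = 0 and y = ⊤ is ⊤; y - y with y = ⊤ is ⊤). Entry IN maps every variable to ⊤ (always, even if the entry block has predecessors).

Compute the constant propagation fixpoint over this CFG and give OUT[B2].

Answer: {a: ⊤, b: ⊤, c: ⊤, d: 4, e: ⊤, f: ⊤}

Working:
Fixpoint table:
  B0:  IN=(all ⊤)  OUT=(all ⊤)
  B1:  IN=(all ⊤)  OUT=(all ⊤)
  B2:  IN=(all ⊤)  OUT={d:4; rest ⊤}
  B3:  IN=(all ⊤)  OUT=(all ⊤)

Merge at B2: IN[B2] = OUT[B1] = {a: ⊤, b: ⊤, c: ⊤, d: ⊤, e: ⊤, f: ⊤}
Applying B2's transfer function to that IN value gives OUT[B2] (row B2 above).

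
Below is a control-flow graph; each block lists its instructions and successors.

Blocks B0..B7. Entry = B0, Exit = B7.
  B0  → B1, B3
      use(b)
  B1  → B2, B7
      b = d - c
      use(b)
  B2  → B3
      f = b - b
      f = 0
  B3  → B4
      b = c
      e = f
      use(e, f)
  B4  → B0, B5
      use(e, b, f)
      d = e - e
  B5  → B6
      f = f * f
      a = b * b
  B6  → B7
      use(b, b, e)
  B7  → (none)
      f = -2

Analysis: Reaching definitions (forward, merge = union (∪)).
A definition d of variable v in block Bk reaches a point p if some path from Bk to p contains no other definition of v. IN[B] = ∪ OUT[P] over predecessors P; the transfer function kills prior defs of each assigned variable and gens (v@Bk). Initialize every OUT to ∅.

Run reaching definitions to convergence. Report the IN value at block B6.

Fixpoint table:
  B0:   IN={b@B3, d@B4, e@B3, f@B2}   OUT={b@B3, d@B4, e@B3, f@B2}
  B1:   IN={b@B3, d@B4, e@B3, f@B2}   OUT={b@B1, d@B4, e@B3, f@B2}
  B2:   IN={b@B1, d@B4, e@B3, f@B2}   OUT={b@B1, d@B4, e@B3, f@B2}
  B3:   IN={b@B1, b@B3, d@B4, e@B3, f@B2}   OUT={b@B3, d@B4, e@B3, f@B2}
  B4:   IN={b@B3, d@B4, e@B3, f@B2}   OUT={b@B3, d@B4, e@B3, f@B2}
  B5:   IN={b@B3, d@B4, e@B3, f@B2}   OUT={a@B5, b@B3, d@B4, e@B3, f@B5}
  B6:   IN={a@B5, b@B3, d@B4, e@B3, f@B5}   OUT={a@B5, b@B3, d@B4, e@B3, f@B5}
  B7:   IN={a@B5, b@B1, b@B3, d@B4, e@B3, f@B2, f@B5}   OUT={a@B5, b@B1, b@B3, d@B4, e@B3, f@B7}

Merge at B6: IN[B6] = OUT[B5] = {a@B5, b@B3, d@B4, e@B3, f@B5}

Answer: {a@B5, b@B3, d@B4, e@B3, f@B5}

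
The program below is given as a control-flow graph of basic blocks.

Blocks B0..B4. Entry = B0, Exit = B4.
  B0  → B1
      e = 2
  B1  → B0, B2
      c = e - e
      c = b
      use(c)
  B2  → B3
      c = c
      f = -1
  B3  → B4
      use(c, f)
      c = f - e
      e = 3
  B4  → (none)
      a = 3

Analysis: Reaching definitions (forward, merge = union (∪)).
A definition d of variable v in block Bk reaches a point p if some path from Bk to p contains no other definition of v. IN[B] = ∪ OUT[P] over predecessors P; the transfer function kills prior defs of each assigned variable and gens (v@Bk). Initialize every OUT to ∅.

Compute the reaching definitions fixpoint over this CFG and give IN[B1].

Fixpoint table:
  B0:  IN={c@B1, e@B0}  OUT={c@B1, e@B0}
  B1:  IN={c@B1, e@B0}  OUT={c@B1, e@B0}
  B2:  IN={c@B1, e@B0}  OUT={c@B2, e@B0, f@B2}
  B3:  IN={c@B2, e@B0, f@B2}  OUT={c@B3, e@B3, f@B2}
  B4:  IN={c@B3, e@B3, f@B2}  OUT={a@B4, c@B3, e@B3, f@B2}

Merge at B1: IN[B1] = OUT[B0] = {c@B1, e@B0}

Answer: {c@B1, e@B0}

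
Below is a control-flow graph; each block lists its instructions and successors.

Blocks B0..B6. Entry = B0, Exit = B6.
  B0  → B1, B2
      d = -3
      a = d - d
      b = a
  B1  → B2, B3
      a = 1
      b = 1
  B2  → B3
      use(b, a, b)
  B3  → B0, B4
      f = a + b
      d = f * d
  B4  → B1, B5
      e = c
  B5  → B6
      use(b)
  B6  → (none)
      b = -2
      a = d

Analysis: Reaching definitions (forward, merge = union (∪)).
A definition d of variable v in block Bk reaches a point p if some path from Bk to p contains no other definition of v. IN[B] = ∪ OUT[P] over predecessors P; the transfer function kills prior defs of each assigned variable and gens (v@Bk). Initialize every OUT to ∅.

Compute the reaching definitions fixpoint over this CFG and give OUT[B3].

Converged values:
  B0:   IN={a@B0, a@B1, b@B0, b@B1, d@B3, e@B4, f@B3}   OUT={a@B0, b@B0, d@B0, e@B4, f@B3}
  B1:   IN={a@B0, a@B1, b@B0, b@B1, d@B0, d@B3, e@B4, f@B3}   OUT={a@B1, b@B1, d@B0, d@B3, e@B4, f@B3}
  B2:   IN={a@B0, a@B1, b@B0, b@B1, d@B0, d@B3, e@B4, f@B3}   OUT={a@B0, a@B1, b@B0, b@B1, d@B0, d@B3, e@B4, f@B3}
  B3:   IN={a@B0, a@B1, b@B0, b@B1, d@B0, d@B3, e@B4, f@B3}   OUT={a@B0, a@B1, b@B0, b@B1, d@B3, e@B4, f@B3}
  B4:   IN={a@B0, a@B1, b@B0, b@B1, d@B3, e@B4, f@B3}   OUT={a@B0, a@B1, b@B0, b@B1, d@B3, e@B4, f@B3}
  B5:   IN={a@B0, a@B1, b@B0, b@B1, d@B3, e@B4, f@B3}   OUT={a@B0, a@B1, b@B0, b@B1, d@B3, e@B4, f@B3}
  B6:   IN={a@B0, a@B1, b@B0, b@B1, d@B3, e@B4, f@B3}   OUT={a@B6, b@B6, d@B3, e@B4, f@B3}

Merge at B3: IN[B3] = OUT[B1] ⊔ OUT[B2] = {a@B0, a@B1, b@B0, b@B1, d@B0, d@B3, e@B4, f@B3}
Applying B3's transfer function to that IN value gives OUT[B3] (row B3 above).

Answer: {a@B0, a@B1, b@B0, b@B1, d@B3, e@B4, f@B3}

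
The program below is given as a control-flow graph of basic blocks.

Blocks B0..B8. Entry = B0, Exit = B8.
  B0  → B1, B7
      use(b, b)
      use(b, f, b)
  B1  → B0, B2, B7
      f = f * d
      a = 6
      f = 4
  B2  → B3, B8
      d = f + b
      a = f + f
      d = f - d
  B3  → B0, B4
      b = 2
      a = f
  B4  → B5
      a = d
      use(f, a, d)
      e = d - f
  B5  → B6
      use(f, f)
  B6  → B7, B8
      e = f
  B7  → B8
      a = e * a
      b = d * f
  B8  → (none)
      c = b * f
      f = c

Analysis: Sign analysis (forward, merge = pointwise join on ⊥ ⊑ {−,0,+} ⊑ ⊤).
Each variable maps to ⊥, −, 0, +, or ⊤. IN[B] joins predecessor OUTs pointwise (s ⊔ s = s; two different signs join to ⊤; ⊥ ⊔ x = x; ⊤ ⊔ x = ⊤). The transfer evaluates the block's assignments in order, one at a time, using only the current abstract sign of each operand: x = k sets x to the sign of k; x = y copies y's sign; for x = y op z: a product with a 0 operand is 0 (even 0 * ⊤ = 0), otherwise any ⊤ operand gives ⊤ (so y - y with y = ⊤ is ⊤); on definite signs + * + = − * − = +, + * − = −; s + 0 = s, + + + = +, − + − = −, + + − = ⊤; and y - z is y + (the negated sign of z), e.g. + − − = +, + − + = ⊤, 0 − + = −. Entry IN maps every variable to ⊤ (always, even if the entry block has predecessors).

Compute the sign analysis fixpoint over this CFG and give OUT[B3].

Answer: {a: +, b: +, c: ⊤, d: ⊤, e: ⊤, f: +}

Trace:
Per-block solution:
  B0:   IN=(all ⊤)   OUT=(all ⊤)
  B1:   IN=(all ⊤)   OUT={a:+, f:+; rest ⊤}
  B2:   IN={a:+, f:+; rest ⊤}   OUT={a:+, f:+; rest ⊤}
  B3:   IN={a:+, f:+; rest ⊤}   OUT={a:+, b:+, f:+; rest ⊤}
  B4:   IN={a:+, b:+, f:+; rest ⊤}   OUT={b:+, f:+; rest ⊤}
  B5:   IN={b:+, f:+; rest ⊤}   OUT={b:+, f:+; rest ⊤}
  B6:   IN={b:+, f:+; rest ⊤}   OUT={b:+, e:+, f:+; rest ⊤}
  B7:   IN=(all ⊤)   OUT=(all ⊤)
  B8:   IN=(all ⊤)   OUT=(all ⊤)

Merge at B3: IN[B3] = OUT[B2] = {a: +, b: ⊤, c: ⊤, d: ⊤, e: ⊤, f: +}
Applying B3's transfer function to that IN value gives OUT[B3] (row B3 above).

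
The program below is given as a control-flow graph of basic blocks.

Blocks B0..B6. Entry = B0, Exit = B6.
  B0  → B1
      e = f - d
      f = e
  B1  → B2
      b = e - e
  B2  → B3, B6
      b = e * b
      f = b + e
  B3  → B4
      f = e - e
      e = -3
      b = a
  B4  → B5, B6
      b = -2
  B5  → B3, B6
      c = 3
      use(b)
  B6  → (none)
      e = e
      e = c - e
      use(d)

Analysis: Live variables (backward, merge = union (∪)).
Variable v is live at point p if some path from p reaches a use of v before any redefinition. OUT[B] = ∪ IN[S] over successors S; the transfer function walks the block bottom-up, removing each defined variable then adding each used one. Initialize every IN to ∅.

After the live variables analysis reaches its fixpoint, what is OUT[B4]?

Answer: {a, b, c, d, e}

Working:
Converged values:
  B0: | IN={a, c, d, f} | OUT={a, c, d, e}
  B1: | IN={a, c, d, e} | OUT={a, b, c, d, e}
  B2: | IN={a, b, c, d, e} | OUT={a, c, d, e}
  B3: | IN={a, c, d, e} | OUT={a, c, d, e}
  B4: | IN={a, c, d, e} | OUT={a, b, c, d, e}
  B5: | IN={a, b, d, e} | OUT={a, c, d, e}
  B6: | IN={c, d, e} | OUT={}

Merge at B4: OUT[B4] = IN[B5] ⊔ IN[B6] = {a, b, c, d, e}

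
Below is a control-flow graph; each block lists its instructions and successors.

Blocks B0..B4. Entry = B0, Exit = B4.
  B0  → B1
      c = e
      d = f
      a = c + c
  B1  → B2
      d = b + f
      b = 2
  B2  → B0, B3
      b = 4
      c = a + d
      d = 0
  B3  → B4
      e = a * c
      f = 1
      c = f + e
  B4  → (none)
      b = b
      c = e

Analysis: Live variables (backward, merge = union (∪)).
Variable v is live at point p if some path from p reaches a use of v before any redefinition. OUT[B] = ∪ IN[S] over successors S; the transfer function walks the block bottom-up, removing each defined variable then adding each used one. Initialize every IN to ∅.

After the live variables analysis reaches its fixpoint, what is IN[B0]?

Per-block solution:
  B0:  IN={b, e, f}  OUT={a, b, e, f}
  B1:  IN={a, b, e, f}  OUT={a, d, e, f}
  B2:  IN={a, d, e, f}  OUT={a, b, c, e, f}
  B3:  IN={a, b, c}  OUT={b, e}
  B4:  IN={b, e}  OUT={}

Merge at B0: OUT[B0] = IN[B1] = {a, b, e, f}
Applying B0's transfer function to that OUT value gives IN[B0] (row B0 above).

Answer: {b, e, f}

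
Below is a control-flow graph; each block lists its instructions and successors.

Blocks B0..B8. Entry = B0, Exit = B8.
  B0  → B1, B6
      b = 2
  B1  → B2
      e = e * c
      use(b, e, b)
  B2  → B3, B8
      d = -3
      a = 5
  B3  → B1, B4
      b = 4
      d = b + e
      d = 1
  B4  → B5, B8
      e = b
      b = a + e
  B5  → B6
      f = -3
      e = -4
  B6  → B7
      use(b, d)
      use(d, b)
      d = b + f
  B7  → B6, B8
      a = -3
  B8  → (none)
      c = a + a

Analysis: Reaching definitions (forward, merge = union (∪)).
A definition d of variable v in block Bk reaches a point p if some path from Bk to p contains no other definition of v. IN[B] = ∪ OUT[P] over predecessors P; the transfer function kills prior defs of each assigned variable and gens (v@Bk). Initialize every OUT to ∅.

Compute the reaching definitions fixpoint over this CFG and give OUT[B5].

Converged values:
  B0:   IN={}   OUT={b@B0}
  B1:   IN={a@B2, b@B0, b@B3, d@B3, e@B1}   OUT={a@B2, b@B0, b@B3, d@B3, e@B1}
  B2:   IN={a@B2, b@B0, b@B3, d@B3, e@B1}   OUT={a@B2, b@B0, b@B3, d@B2, e@B1}
  B3:   IN={a@B2, b@B0, b@B3, d@B2, e@B1}   OUT={a@B2, b@B3, d@B3, e@B1}
  B4:   IN={a@B2, b@B3, d@B3, e@B1}   OUT={a@B2, b@B4, d@B3, e@B4}
  B5:   IN={a@B2, b@B4, d@B3, e@B4}   OUT={a@B2, b@B4, d@B3, e@B5, f@B5}
  B6:   IN={a@B2, a@B7, b@B0, b@B4, d@B3, d@B6, e@B5, f@B5}   OUT={a@B2, a@B7, b@B0, b@B4, d@B6, e@B5, f@B5}
  B7:   IN={a@B2, a@B7, b@B0, b@B4, d@B6, e@B5, f@B5}   OUT={a@B7, b@B0, b@B4, d@B6, e@B5, f@B5}
  B8:   IN={a@B2, a@B7, b@B0, b@B3, b@B4, d@B2, d@B3, d@B6, e@B1, e@B4, e@B5, f@B5}   OUT={a@B2, a@B7, b@B0, b@B3, b@B4, c@B8, d@B2, d@B3, d@B6, e@B1, e@B4, e@B5, f@B5}

Merge at B5: IN[B5] = OUT[B4] = {a@B2, b@B4, d@B3, e@B4}
Applying B5's transfer function to that IN value gives OUT[B5] (row B5 above).

Answer: {a@B2, b@B4, d@B3, e@B5, f@B5}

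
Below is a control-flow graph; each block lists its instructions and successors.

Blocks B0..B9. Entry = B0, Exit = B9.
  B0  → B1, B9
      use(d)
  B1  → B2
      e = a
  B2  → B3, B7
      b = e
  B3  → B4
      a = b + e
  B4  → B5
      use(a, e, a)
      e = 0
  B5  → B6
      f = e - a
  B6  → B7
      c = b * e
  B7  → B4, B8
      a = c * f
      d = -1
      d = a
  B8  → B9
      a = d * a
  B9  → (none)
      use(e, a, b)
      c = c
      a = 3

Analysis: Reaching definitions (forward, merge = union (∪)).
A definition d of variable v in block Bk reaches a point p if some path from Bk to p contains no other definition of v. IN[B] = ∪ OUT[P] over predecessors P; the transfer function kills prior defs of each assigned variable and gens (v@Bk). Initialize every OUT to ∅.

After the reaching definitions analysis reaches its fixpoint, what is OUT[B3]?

Answer: {a@B3, b@B2, e@B1}

Working:
Fixpoint table:
  B0:  IN={}  OUT={}
  B1:  IN={}  OUT={e@B1}
  B2:  IN={e@B1}  OUT={b@B2, e@B1}
  B3:  IN={b@B2, e@B1}  OUT={a@B3, b@B2, e@B1}
  B4:  IN={a@B3, a@B7, b@B2, c@B6, d@B7, e@B1, e@B4, f@B5}  OUT={a@B3, a@B7, b@B2, c@B6, d@B7, e@B4, f@B5}
  B5:  IN={a@B3, a@B7, b@B2, c@B6, d@B7, e@B4, f@B5}  OUT={a@B3, a@B7, b@B2, c@B6, d@B7, e@B4, f@B5}
  B6:  IN={a@B3, a@B7, b@B2, c@B6, d@B7, e@B4, f@B5}  OUT={a@B3, a@B7, b@B2, c@B6, d@B7, e@B4, f@B5}
  B7:  IN={a@B3, a@B7, b@B2, c@B6, d@B7, e@B1, e@B4, f@B5}  OUT={a@B7, b@B2, c@B6, d@B7, e@B1, e@B4, f@B5}
  B8:  IN={a@B7, b@B2, c@B6, d@B7, e@B1, e@B4, f@B5}  OUT={a@B8, b@B2, c@B6, d@B7, e@B1, e@B4, f@B5}
  B9:  IN={a@B8, b@B2, c@B6, d@B7, e@B1, e@B4, f@B5}  OUT={a@B9, b@B2, c@B9, d@B7, e@B1, e@B4, f@B5}

Merge at B3: IN[B3] = OUT[B2] = {b@B2, e@B1}
Applying B3's transfer function to that IN value gives OUT[B3] (row B3 above).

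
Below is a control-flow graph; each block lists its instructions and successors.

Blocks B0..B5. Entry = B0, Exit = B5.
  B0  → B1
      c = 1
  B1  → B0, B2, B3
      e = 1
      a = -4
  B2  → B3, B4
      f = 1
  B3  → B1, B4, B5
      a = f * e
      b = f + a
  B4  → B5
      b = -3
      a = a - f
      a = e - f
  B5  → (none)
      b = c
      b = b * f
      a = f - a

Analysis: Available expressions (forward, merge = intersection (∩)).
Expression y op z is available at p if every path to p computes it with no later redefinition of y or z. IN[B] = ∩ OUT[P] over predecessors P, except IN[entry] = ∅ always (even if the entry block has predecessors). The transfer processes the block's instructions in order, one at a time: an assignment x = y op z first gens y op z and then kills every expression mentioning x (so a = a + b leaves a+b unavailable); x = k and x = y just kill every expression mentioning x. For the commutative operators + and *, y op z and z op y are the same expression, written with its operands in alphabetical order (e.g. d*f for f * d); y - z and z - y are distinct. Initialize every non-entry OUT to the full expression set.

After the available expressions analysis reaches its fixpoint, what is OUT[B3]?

Converged values:
  B0: | IN={} | OUT={}
  B1: | IN={} | OUT={}
  B2: | IN={} | OUT={}
  B3: | IN={} | OUT={a+f, e*f}
  B4: | IN={} | OUT={e-f}
  B5: | IN={} | OUT={}

Merge at B3: IN[B3] = OUT[B1] ∩ OUT[B2] = {}
Applying B3's transfer function to that IN value gives OUT[B3] (row B3 above).

Answer: {a+f, e*f}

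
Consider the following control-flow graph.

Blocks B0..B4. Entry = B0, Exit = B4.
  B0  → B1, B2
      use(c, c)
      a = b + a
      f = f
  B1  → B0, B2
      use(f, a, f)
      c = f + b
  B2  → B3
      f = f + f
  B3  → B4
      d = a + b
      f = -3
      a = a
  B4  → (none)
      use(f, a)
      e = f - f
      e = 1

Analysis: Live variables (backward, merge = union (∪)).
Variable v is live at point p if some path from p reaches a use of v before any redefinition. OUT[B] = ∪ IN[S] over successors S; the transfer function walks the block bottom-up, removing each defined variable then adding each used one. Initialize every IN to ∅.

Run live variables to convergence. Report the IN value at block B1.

Answer: {a, b, f}

Trace:
Fixpoint table:
  B0:   IN={a, b, c, f}   OUT={a, b, f}
  B1:   IN={a, b, f}   OUT={a, b, c, f}
  B2:   IN={a, b, f}   OUT={a, b}
  B3:   IN={a, b}   OUT={a, f}
  B4:   IN={a, f}   OUT={}

Merge at B1: OUT[B1] = IN[B0] ⊔ IN[B2] = {a, b, c, f}
Applying B1's transfer function to that OUT value gives IN[B1] (row B1 above).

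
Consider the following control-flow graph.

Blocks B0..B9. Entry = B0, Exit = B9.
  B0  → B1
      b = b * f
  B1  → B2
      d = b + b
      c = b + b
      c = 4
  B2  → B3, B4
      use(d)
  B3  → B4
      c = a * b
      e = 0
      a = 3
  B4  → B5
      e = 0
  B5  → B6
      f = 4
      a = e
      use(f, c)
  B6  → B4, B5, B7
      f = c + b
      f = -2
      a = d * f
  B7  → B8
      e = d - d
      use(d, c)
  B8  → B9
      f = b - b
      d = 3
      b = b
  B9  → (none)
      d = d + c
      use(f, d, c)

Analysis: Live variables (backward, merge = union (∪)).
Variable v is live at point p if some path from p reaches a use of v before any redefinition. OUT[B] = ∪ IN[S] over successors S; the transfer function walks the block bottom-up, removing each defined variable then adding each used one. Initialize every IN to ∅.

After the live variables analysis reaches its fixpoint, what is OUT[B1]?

Answer: {a, b, c, d}

Trace:
Converged values:
  B0: | IN={a, b, f} | OUT={a, b}
  B1: | IN={a, b} | OUT={a, b, c, d}
  B2: | IN={a, b, c, d} | OUT={a, b, c, d}
  B3: | IN={a, b, d} | OUT={b, c, d}
  B4: | IN={b, c, d} | OUT={b, c, d, e}
  B5: | IN={b, c, d, e} | OUT={b, c, d, e}
  B6: | IN={b, c, d, e} | OUT={b, c, d, e}
  B7: | IN={b, c, d} | OUT={b, c}
  B8: | IN={b, c} | OUT={c, d, f}
  B9: | IN={c, d, f} | OUT={}

Merge at B1: OUT[B1] = IN[B2] = {a, b, c, d}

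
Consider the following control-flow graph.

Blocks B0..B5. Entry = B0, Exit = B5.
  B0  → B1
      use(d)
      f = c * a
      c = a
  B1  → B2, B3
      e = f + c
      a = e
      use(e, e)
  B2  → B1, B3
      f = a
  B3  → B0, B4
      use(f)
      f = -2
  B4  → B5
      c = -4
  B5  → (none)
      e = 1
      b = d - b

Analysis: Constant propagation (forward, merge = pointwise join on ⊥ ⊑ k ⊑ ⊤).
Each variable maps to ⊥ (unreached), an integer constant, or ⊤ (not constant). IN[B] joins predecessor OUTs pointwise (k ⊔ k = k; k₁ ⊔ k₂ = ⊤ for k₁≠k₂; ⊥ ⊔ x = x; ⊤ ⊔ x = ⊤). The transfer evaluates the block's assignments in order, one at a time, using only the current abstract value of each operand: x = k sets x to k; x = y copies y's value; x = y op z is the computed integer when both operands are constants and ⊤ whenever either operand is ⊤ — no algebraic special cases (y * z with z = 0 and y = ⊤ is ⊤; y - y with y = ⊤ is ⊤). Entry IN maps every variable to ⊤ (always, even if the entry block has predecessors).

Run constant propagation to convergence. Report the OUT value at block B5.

Fixpoint table:
  B0: | IN=(all ⊤) | OUT=(all ⊤)
  B1: | IN=(all ⊤) | OUT=(all ⊤)
  B2: | IN=(all ⊤) | OUT=(all ⊤)
  B3: | IN=(all ⊤) | OUT={f:-2; rest ⊤}
  B4: | IN={f:-2; rest ⊤} | OUT={c:-4, f:-2; rest ⊤}
  B5: | IN={c:-4, f:-2; rest ⊤} | OUT={c:-4, e:1, f:-2; rest ⊤}

Merge at B5: IN[B5] = OUT[B4] = {a: ⊤, b: ⊤, c: -4, d: ⊤, e: ⊤, f: -2}
Applying B5's transfer function to that IN value gives OUT[B5] (row B5 above).

Answer: {a: ⊤, b: ⊤, c: -4, d: ⊤, e: 1, f: -2}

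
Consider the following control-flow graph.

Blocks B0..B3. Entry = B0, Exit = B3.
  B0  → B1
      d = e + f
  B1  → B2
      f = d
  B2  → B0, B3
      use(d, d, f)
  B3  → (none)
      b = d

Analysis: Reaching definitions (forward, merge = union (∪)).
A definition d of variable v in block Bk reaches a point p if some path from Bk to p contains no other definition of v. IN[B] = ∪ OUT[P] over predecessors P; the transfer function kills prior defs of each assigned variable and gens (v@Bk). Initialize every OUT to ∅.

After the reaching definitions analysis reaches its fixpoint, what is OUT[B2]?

Answer: {d@B0, f@B1}

Derivation:
Per-block solution:
  B0:  IN={d@B0, f@B1}  OUT={d@B0, f@B1}
  B1:  IN={d@B0, f@B1}  OUT={d@B0, f@B1}
  B2:  IN={d@B0, f@B1}  OUT={d@B0, f@B1}
  B3:  IN={d@B0, f@B1}  OUT={b@B3, d@B0, f@B1}

Merge at B2: IN[B2] = OUT[B1] = {d@B0, f@B1}
Applying B2's transfer function to that IN value gives OUT[B2] (row B2 above).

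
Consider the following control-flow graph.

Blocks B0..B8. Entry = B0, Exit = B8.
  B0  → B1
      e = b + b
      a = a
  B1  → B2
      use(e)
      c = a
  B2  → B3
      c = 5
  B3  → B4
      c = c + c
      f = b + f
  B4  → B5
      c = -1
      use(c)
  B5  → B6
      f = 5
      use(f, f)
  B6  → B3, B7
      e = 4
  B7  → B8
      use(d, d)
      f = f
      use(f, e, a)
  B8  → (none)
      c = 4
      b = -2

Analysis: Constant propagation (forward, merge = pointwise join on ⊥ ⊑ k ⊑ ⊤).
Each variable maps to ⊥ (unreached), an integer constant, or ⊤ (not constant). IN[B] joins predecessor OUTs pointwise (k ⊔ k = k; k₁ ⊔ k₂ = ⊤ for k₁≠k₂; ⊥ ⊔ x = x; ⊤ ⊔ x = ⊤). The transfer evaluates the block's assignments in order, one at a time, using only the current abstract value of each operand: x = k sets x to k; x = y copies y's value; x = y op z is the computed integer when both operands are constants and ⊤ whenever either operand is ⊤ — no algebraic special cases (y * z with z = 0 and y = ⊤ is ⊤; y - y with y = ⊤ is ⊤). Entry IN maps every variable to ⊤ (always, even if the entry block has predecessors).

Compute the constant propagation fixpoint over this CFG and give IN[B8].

Answer: {a: ⊤, b: ⊤, c: -1, d: ⊤, e: 4, f: 5}

Trace:
Converged values:
  B0:  IN=(all ⊤)  OUT=(all ⊤)
  B1:  IN=(all ⊤)  OUT=(all ⊤)
  B2:  IN=(all ⊤)  OUT={c:5; rest ⊤}
  B3:  IN=(all ⊤)  OUT=(all ⊤)
  B4:  IN=(all ⊤)  OUT={c:-1; rest ⊤}
  B5:  IN={c:-1; rest ⊤}  OUT={c:-1, f:5; rest ⊤}
  B6:  IN={c:-1, f:5; rest ⊤}  OUT={c:-1, e:4, f:5; rest ⊤}
  B7:  IN={c:-1, e:4, f:5; rest ⊤}  OUT={c:-1, e:4, f:5; rest ⊤}
  B8:  IN={c:-1, e:4, f:5; rest ⊤}  OUT={b:-2, c:4, e:4, f:5; rest ⊤}

Merge at B8: IN[B8] = OUT[B7] = {a: ⊤, b: ⊤, c: -1, d: ⊤, e: 4, f: 5}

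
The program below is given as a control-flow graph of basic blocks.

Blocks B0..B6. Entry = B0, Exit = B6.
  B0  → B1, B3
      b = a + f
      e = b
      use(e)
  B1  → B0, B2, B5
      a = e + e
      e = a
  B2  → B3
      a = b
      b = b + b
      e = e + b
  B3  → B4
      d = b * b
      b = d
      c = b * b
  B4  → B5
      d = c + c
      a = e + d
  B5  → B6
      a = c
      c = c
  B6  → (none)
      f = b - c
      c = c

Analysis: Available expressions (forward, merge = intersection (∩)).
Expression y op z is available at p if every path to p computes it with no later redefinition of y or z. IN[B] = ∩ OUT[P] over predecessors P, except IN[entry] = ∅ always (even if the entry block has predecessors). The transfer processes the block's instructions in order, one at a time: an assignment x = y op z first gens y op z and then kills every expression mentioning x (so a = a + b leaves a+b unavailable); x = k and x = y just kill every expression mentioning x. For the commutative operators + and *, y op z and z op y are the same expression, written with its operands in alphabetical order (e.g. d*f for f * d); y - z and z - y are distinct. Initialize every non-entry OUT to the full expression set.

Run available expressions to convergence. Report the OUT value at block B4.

Per-block solution:
  B0:  IN={}  OUT={a+f}
  B1:  IN={a+f}  OUT={}
  B2:  IN={}  OUT={}
  B3:  IN={}  OUT={b*b}
  B4:  IN={b*b}  OUT={b*b, c+c, d+e}
  B5:  IN={}  OUT={}
  B6:  IN={}  OUT={}

Merge at B4: IN[B4] = OUT[B3] = {b*b}
Applying B4's transfer function to that IN value gives OUT[B4] (row B4 above).

Answer: {b*b, c+c, d+e}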